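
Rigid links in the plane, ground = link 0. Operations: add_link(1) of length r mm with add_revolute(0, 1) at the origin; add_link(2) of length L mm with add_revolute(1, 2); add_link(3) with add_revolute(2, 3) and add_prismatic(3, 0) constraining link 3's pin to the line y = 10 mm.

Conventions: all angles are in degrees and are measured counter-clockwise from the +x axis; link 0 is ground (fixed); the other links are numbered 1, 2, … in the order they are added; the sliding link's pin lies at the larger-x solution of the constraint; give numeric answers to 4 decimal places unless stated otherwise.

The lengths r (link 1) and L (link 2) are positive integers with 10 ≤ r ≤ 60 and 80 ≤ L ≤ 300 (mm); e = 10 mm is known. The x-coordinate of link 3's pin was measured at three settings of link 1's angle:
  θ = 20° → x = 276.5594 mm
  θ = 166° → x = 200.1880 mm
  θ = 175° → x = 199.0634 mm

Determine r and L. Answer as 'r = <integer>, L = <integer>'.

constraint per measurement: (x − r cos θ)² + (r sin θ − e)² = L²
subtracting the θ₁ and θ₂ equations cancels the r² and L² terms:
r = (x₁² − x₂²) / (2[(x₁cos θ₁ + e sin θ₁) − (x₂cos θ₂ + e sin θ₂)]) = 40.0000 → r = 40
L² = (x₁ − r cos θ₁)² + (r sin θ₁ − e)² = 57121.0194 → L = 239.0000 → L = 239
check at θ₃=175°: x = 199.0634 (printed 199.0634) ✓

r = 40, L = 239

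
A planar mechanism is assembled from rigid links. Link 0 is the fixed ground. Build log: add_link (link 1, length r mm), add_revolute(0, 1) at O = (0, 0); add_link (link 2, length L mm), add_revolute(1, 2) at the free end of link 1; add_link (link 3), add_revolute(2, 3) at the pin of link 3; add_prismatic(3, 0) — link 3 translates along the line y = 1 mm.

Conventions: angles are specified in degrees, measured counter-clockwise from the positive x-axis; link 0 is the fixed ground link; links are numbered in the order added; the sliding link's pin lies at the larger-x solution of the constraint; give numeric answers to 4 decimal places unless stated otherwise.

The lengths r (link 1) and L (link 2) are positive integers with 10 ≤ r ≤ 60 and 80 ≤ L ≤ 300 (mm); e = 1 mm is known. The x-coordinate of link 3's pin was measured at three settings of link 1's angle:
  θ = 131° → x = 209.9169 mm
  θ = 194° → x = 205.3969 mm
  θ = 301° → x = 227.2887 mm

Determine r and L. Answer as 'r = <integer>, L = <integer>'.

constraint per measurement: (x − r cos θ)² + (r sin θ − e)² = L²
subtracting the θ₁ and θ₂ equations cancels the r² and L² terms:
r = (x₁² − x₂²) / (2[(x₁cos θ₁ + e sin θ₁) − (x₂cos θ₂ + e sin θ₂)]) = 14.9999 → r = 15
L² = (x₁ − r cos θ₁)² + (r sin θ₁ − e)² = 48399.9999 → L = 220.0000 → L = 220
check at θ₃=301°: x = 227.2887 (printed 227.2887) ✓

r = 15, L = 220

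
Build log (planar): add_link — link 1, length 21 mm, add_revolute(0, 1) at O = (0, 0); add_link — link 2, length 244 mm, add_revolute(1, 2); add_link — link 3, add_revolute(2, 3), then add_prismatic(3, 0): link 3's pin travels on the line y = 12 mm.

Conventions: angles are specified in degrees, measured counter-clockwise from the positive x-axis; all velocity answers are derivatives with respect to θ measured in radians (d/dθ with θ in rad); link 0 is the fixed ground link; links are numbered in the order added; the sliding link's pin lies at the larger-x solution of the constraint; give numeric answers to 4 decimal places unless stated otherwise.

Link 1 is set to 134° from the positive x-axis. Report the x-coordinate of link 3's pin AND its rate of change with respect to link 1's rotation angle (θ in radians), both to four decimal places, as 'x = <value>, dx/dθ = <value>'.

geometry: r = 21 mm, L = 244 mm, e = 12 mm
crank pin P = (r cos θ, r sin θ) = (-14.587826, 15.106136)
h = r sin θ − e = 15.106136 − 12 = 3.106136
x = r cos θ + √(L² − h²) = -14.587826 + 243.980229 = 229.392403
dx/dθ = −r sin θ − h·r cos θ/√(L² − h²) (θ in radians; h = 3.106136) = -14.920417

x = 229.3924, dx/dθ = -14.9204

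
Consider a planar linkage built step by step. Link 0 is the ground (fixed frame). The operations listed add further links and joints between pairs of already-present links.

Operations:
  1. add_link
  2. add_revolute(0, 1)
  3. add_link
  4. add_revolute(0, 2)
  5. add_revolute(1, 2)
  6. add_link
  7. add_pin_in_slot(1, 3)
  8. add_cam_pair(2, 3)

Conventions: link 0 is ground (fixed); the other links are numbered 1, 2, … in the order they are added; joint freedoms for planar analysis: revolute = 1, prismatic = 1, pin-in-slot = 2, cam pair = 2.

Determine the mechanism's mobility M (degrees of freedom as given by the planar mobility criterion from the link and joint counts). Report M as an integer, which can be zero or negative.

link 0 = ground. State L|J1|J2 = 1|0|0
+link1  2|0|0
R(0,1) f=1→J1  2|1|0
+link2  3|1|0
R(0,2) f=1→J1  3|2|0
R(1,2) f=1→J1  3|3|0
+link3  4|3|0
PS(1,3) f=2→J2  4|3|1
C(2,3) f=2→J2  4|3|2
M = 3(4−1)−2·3−2 = 9−6−2 = 1

M = 1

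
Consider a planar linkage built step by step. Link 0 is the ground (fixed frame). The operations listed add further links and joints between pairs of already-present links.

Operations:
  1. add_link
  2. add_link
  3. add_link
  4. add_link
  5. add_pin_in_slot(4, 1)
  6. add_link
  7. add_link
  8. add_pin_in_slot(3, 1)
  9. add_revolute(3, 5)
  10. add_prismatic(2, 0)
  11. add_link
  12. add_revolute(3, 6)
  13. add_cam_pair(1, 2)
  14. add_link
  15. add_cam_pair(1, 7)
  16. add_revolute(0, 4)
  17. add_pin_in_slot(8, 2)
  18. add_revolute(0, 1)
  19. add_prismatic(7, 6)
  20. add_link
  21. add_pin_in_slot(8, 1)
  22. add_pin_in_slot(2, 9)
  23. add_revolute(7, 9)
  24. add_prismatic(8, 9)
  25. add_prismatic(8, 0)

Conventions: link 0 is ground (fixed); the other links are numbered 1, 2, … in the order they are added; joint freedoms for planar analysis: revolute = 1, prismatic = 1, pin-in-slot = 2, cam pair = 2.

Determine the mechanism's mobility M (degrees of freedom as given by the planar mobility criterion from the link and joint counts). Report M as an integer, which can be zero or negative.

L=1 J1=0 J2=0
add link → L=2 J1=0 J2=0
add link → L=3 J1=0 J2=0
add link → L=4 J1=0 J2=0
add link → L=5 J1=0 J2=0
PS@4,1 dof=2 J2 → L=5 J1=0 J2=1
add link → L=6 J1=0 J2=1
add link → L=7 J1=0 J2=1
PS@3,1 dof=2 J2 → L=7 J1=0 J2=2
R@3,5 dof=1 J1 → L=7 J1=1 J2=2
P@2,0 dof=1 J1 → L=7 J1=2 J2=2
add link → L=8 J1=2 J2=2
R@3,6 dof=1 J1 → L=8 J1=3 J2=2
C@1,2 dof=2 J2 → L=8 J1=3 J2=3
add link → L=9 J1=3 J2=3
C@1,7 dof=2 J2 → L=9 J1=3 J2=4
R@0,4 dof=1 J1 → L=9 J1=4 J2=4
PS@8,2 dof=2 J2 → L=9 J1=4 J2=5
R@0,1 dof=1 J1 → L=9 J1=5 J2=5
P@7,6 dof=1 J1 → L=9 J1=6 J2=5
add link → L=10 J1=6 J2=5
PS@8,1 dof=2 J2 → L=10 J1=6 J2=6
PS@2,9 dof=2 J2 → L=10 J1=6 J2=7
R@7,9 dof=1 J1 → L=10 J1=7 J2=7
P@8,9 dof=1 J1 → L=10 J1=8 J2=7
P@8,0 dof=1 J1 → L=10 J1=9 J2=7
M=3(L−1)−2J1−J2=3·9−2·9−7=2

M = 2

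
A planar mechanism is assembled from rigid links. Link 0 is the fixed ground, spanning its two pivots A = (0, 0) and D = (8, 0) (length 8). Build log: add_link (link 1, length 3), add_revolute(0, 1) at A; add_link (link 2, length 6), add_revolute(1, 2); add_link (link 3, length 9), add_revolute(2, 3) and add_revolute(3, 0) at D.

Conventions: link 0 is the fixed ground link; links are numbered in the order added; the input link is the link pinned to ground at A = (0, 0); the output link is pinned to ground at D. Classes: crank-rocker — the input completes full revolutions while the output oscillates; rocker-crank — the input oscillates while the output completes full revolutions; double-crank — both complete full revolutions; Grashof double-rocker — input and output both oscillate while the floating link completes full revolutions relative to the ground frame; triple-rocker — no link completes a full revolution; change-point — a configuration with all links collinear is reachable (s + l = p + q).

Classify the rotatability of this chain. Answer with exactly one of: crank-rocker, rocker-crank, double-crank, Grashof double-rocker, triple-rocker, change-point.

lengths: ground=8, input=3, coupler=6, output=9
sorted: s=3 (shortest), l=9 (longest), p+q=14
s + l = 12 vs p + q = 14
s + l < p + q (Grashof) with shortest = input link → crank-rocker

crank-rocker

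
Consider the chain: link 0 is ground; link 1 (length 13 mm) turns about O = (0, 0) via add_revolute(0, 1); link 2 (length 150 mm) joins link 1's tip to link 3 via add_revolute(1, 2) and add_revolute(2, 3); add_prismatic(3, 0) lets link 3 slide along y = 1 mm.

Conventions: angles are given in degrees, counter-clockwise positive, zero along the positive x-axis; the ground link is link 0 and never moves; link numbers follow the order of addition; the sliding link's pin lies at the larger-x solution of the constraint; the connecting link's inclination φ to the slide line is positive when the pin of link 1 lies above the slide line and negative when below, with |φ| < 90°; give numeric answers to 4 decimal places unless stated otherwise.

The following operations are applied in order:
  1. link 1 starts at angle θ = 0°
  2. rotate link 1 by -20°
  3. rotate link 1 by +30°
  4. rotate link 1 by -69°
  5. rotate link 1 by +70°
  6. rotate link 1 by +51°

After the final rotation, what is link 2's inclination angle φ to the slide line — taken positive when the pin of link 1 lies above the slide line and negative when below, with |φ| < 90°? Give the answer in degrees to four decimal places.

geometry: r = 13 mm, L = 150 mm, e = 1 mm; θ starts at 0°
rotate link 1 by -20°: θ ← 0° -20° = -20°
rotate link 1 by +30°: θ ← -20° +30° = 10°
rotate link 1 by -69°: θ ← 10° -69° = -59°
rotate link 1 by +70°: θ ← -59° +70° = 11°
rotate link 1 by +51°: θ ← 11° +51° = 62°
h = r sin θ − e = 11.478319 − 1 = 10.478319
sin φ = h / L = 10.478319 / 150 = 0.06985546
φ = arcsin(0.06985546) = 4.005685°

4.0057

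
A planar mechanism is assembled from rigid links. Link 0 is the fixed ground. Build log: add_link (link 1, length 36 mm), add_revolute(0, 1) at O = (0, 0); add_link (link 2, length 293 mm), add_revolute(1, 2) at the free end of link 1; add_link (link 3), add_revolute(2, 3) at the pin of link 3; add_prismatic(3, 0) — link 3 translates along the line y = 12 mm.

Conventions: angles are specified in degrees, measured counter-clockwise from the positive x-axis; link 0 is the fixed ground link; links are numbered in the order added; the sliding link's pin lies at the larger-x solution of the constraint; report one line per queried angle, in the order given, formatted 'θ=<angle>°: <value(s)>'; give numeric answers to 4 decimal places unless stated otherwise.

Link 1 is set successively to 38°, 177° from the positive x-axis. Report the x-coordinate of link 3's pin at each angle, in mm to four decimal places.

geometry: r = 36 mm, L = 293 mm, e = 12 mm
θ=38°: crank pin P = (r cos θ, r sin θ) = (28.368387, 22.163813)
θ=38°: h = r sin θ − e = 22.163813 − 12 = 10.163813
θ=38°: x = r cos θ + √(L² − h²) = 28.368387 + 292.823662 = 321.192049
θ=177°: crank pin P = (r cos θ, r sin θ) = (-35.950663, 1.884094)
θ=177°: h = r sin θ − e = 1.884094 − 12 = -10.115906
θ=177°: x = r cos θ + √(L² − h²) = -35.950663 + 292.825321 = 256.874657

θ=38°: 321.1920
θ=177°: 256.8747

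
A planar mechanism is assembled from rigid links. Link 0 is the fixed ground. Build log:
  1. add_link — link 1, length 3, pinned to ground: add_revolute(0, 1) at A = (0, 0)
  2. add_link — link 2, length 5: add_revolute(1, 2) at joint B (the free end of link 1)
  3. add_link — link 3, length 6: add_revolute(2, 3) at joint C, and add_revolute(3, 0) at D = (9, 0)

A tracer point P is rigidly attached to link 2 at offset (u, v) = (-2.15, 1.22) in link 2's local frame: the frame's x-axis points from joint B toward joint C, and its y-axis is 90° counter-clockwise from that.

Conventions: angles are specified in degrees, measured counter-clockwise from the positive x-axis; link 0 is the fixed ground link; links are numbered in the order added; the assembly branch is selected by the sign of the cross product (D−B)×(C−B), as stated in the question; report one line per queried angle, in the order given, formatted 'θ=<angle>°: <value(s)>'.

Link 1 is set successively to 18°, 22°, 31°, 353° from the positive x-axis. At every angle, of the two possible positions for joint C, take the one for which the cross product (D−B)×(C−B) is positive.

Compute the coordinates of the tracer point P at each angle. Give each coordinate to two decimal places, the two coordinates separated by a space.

A=(0,0), D=(9.00,0)
θ=18°: B = A + 3.00·(cos18°, sin18°) = (2.8532, 0.9271)
θ=18°: |BD| = 6.2163
θ=18°: circle(B,5.00) ∩ circle(D,6.00): a=2.2234, h=4.4784
θ=18°:   candidates: C₊=(5.7196,5.0238) cross=27.840; C₋=(4.3838,-3.8329) cross=-27.840
θ=18°:   branch + wants cross > 0 → take C=(5.7196,5.0238) (cross=27.840)
θ=18°: ex = (C−B)/|BC| = (0.5733,0.8194); ey = (-0.8194,0.5733)
θ=18°: P = B + -2.15·ex + 1.22·ey = (0.6210,-0.1352)
θ=22°: B = A + 3.00·(cos22°, sin22°) = (2.7816, 1.1238)
θ=22°: |BD| = 6.3192
θ=22°: circle(B,5.00) ∩ circle(D,6.00): a=2.2892, h=4.4452
θ=22°:   candidates: C₊=(5.8248,5.0910) cross=28.090; C₋=(4.2437,-3.6576) cross=-28.090
θ=22°:   branch + wants cross > 0 → take C=(5.8248,5.0910) (cross=28.090)
θ=22°: ex = (C−B)/|BC| = (0.6087,0.7934); ey = (-0.7934,0.6087)
θ=22°: P = B + -2.15·ex + 1.22·ey = (0.5050,0.1605)
θ=31°: B = A + 3.00·(cos31°, sin31°) = (2.5715, 1.5451)
θ=31°: |BD| = 6.6116
θ=31°: circle(B,5.00) ∩ circle(D,6.00): a=2.4739, h=4.3451
θ=31°:   candidates: C₊=(5.9924,5.1917) cross=28.728; C₋=(3.9615,-3.2578) cross=-28.728
θ=31°:   branch + wants cross > 0 → take C=(5.9924,5.1917) (cross=28.728)
θ=31°: ex = (C−B)/|BC| = (0.6842,0.7293); ey = (-0.7293,0.6842)
θ=31°: P = B + -2.15·ex + 1.22·ey = (0.2108,0.8118)
θ=353°: B = A + 3.00·(cos353°, sin353°) = (2.9776, -0.3656)
θ=353°: |BD| = 6.0334
θ=353°: circle(B,5.00) ∩ circle(D,6.00): a=2.1051, h=4.5352
θ=353°:   candidates: C₊=(4.8041,4.2889) cross=27.363; C₋=(5.3537,-4.7649) cross=-27.363
θ=353°:   branch + wants cross > 0 → take C=(4.8041,4.2889) (cross=27.363)
θ=353°: ex = (C−B)/|BC| = (0.3653,0.9309); ey = (-0.9309,0.3653)
θ=353°: P = B + -2.15·ex + 1.22·ey = (1.0566,-1.9214)

θ=18°: 0.62 -0.14
θ=22°: 0.50 0.16
θ=31°: 0.21 0.81
θ=353°: 1.06 -1.92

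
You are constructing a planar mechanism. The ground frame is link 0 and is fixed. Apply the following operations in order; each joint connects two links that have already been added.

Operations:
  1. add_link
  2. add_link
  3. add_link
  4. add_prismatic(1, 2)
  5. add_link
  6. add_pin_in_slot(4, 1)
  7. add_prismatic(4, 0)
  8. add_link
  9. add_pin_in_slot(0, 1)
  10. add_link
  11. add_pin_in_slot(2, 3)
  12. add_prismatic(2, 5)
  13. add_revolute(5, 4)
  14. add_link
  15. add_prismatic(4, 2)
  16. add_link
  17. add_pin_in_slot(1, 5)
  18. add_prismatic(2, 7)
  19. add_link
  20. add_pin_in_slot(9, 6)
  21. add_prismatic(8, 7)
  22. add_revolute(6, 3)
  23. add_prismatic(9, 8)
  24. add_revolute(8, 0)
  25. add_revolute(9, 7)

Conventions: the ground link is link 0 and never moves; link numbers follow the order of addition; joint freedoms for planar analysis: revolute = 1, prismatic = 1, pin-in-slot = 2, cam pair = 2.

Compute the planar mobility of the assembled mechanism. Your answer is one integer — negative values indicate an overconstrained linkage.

(L,J1,J2)=(1,0,0); link0 fixed
link1: (2,0,0)
link2: (3,0,0)
link3: (4,0,0)
P 1-2 [J1]: (4,1,0)
link4: (5,1,0)
PS 4-1 [J2]: (5,1,1)
P 4-0 [J1]: (5,2,1)
link5: (6,2,1)
PS 0-1 [J2]: (6,2,2)
link6: (7,2,2)
PS 2-3 [J2]: (7,2,3)
P 2-5 [J1]: (7,3,3)
R 5-4 [J1]: (7,4,3)
link7: (8,4,3)
P 4-2 [J1]: (8,5,3)
link8: (9,5,3)
PS 1-5 [J2]: (9,5,4)
P 2-7 [J1]: (9,6,4)
link9: (10,6,4)
PS 9-6 [J2]: (10,6,5)
P 8-7 [J1]: (10,7,5)
R 6-3 [J1]: (10,8,5)
P 9-8 [J1]: (10,9,5)
R 8-0 [J1]: (10,10,5)
R 9-7 [J1]: (10,11,5)
Grübler: 3·9 − 2·11 − 5 = 0

M = 0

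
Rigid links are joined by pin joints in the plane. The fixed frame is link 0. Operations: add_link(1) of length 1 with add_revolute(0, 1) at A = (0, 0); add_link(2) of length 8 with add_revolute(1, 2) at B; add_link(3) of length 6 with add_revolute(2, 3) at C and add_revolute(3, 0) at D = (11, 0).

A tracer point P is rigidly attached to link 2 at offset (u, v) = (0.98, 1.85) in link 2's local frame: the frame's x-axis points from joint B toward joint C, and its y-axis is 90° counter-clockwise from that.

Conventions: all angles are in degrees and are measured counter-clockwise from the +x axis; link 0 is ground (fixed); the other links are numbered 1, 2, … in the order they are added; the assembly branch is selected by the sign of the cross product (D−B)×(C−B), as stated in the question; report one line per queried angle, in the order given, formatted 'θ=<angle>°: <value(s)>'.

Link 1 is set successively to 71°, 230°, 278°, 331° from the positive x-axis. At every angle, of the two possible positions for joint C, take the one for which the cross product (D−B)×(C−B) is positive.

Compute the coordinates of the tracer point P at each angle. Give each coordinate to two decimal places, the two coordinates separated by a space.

A=(0,0), D=(11.00,0)
θ=71°: B = A + 1.00·(cos71°, sin71°) = (0.3256, 0.9455)
θ=71°: |BD| = 10.7162
θ=71°: circle(B,8.00) ∩ circle(D,6.00): a=6.6645, h=4.4254
θ=71°:   candidates: C₊=(7.3546,4.7656) cross=47.423; C₋=(6.5737,-4.0506) cross=-47.423
θ=71°:   branch + wants cross > 0 → take C=(7.3546,4.7656) (cross=47.423)
θ=71°: ex = (C−B)/|BC| = (0.8786,0.4775); ey = (-0.4775,0.8786)
θ=71°: P = B + 0.98·ex + 1.85·ey = (0.3032,3.0389)
θ=230°: B = A + 1.00·(cos230°, sin230°) = (-0.6428, -0.7660)
θ=230°: |BD| = 11.6680
θ=230°: circle(B,8.00) ∩ circle(D,6.00): a=7.0338, h=3.8112
θ=230°:   candidates: C₊=(6.1257,3.4987) cross=44.469; C₋=(6.6261,-4.1072) cross=-44.469
θ=230°:   branch + wants cross > 0 → take C=(6.1257,3.4987) (cross=44.469)
θ=230°: ex = (C−B)/|BC| = (0.8461,0.5331); ey = (-0.5331,0.8461)
θ=230°: P = B + 0.98·ex + 1.85·ey = (-0.7999,1.3216)
θ=278°: B = A + 1.00·(cos278°, sin278°) = (0.1392, -0.9903)
θ=278°: |BD| = 10.9059
θ=278°: circle(B,8.00) ∩ circle(D,6.00): a=6.7367, h=4.3148
θ=278°:   candidates: C₊=(6.4562,3.9184) cross=47.057; C₋=(7.2398,-4.6756) cross=-47.057
θ=278°:   branch + wants cross > 0 → take C=(6.4562,3.9184) (cross=47.057)
θ=278°: ex = (C−B)/|BC| = (0.7896,0.6136); ey = (-0.6136,0.7896)
θ=278°: P = B + 0.98·ex + 1.85·ey = (-0.2221,1.0719)
θ=331°: B = A + 1.00·(cos331°, sin331°) = (0.8746, -0.4848)
θ=331°: |BD| = 10.1370
θ=331°: circle(B,8.00) ∩ circle(D,6.00): a=6.4496, h=4.7332
θ=331°:   candidates: C₊=(7.0904,4.5514) cross=47.980; C₋=(7.5432,-4.9041) cross=-47.980
θ=331°:   branch + wants cross > 0 → take C=(7.0904,4.5514) (cross=47.980)
θ=331°: ex = (C−B)/|BC| = (0.7770,0.6295); ey = (-0.6295,0.7770)
θ=331°: P = B + 0.98·ex + 1.85·ey = (0.4714,1.5695)

θ=71°: 0.30 3.04
θ=230°: -0.80 1.32
θ=278°: -0.22 1.07
θ=331°: 0.47 1.57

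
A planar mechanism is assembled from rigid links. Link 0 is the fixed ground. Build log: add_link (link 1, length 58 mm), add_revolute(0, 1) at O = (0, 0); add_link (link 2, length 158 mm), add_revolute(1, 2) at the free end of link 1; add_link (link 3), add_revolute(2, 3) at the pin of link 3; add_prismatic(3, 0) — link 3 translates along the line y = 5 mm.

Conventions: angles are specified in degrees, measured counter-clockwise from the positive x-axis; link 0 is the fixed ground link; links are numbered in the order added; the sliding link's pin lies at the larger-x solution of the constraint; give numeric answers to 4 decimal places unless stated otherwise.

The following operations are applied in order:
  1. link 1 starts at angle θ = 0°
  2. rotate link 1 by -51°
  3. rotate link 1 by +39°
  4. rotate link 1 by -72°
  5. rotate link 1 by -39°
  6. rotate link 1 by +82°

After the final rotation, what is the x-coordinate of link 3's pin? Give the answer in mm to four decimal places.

geometry: r = 58 mm, L = 158 mm, e = 5 mm; θ starts at 0°
rotate link 1 by -51°: θ ← 0° -51° = -51°
rotate link 1 by +39°: θ ← -51° +39° = -12°
rotate link 1 by -72°: θ ← -12° -72° = -84°
rotate link 1 by -39°: θ ← -84° -39° = -123°
rotate link 1 by +82°: θ ← -123° +82° = -41°
crank pin P = (r cos θ, r sin θ) = (43.773156, -38.051424)
h = r sin θ − e = -38.051424 − 5 = -43.051424
x = r cos θ + √(L² − h²) = 43.773156 + 152.021626 = 195.794782

195.7948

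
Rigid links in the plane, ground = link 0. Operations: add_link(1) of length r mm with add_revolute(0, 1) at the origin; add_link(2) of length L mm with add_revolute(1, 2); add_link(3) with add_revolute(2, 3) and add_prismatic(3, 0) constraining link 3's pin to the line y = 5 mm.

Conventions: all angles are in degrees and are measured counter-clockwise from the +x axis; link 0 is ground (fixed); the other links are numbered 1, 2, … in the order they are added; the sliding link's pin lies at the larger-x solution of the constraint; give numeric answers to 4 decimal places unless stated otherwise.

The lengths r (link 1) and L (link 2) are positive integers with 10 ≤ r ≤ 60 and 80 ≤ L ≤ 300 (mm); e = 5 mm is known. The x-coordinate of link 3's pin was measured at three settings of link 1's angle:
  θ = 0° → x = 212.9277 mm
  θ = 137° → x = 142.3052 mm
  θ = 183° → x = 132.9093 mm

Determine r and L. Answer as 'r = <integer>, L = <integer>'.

constraint per measurement: (x − r cos θ)² + (r sin θ − e)² = L²
subtracting the θ₁ and θ₂ equations cancels the r² and L² terms:
r = (x₁² − x₂²) / (2[(x₁cos θ₁ + e sin θ₁) − (x₂cos θ₂ + e sin θ₂)]) = 40.0000 → r = 40
L² = (x₁ − r cos θ₁)² + (r sin θ₁ − e)² = 29928.9894 → L = 173.0000 → L = 173
check at θ₃=183°: x = 132.9093 (printed 132.9093) ✓

r = 40, L = 173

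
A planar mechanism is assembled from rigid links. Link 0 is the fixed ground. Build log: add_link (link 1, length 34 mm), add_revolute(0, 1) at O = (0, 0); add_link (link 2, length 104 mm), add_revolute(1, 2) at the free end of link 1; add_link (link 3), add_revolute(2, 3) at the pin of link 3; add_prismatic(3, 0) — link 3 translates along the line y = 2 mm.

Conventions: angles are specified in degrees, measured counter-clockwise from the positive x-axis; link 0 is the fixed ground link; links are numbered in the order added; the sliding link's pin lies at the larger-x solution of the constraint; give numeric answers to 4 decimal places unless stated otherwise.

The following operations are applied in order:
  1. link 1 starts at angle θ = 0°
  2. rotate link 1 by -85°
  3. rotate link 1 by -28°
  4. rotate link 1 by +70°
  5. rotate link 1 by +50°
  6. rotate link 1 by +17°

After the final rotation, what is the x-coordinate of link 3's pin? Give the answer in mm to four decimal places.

geometry: r = 34 mm, L = 104 mm, e = 2 mm; θ starts at 0°
rotate link 1 by -85°: θ ← 0° -85° = -85°
rotate link 1 by -28°: θ ← -85° -28° = -113°
rotate link 1 by +70°: θ ← -113° +70° = -43°
rotate link 1 by +50°: θ ← -43° +50° = 7°
rotate link 1 by +17°: θ ← 7° +17° = 24°
crank pin P = (r cos θ, r sin θ) = (31.060546, 13.829046)
h = r sin θ − e = 13.829046 − 2 = 11.829046
x = r cos θ + √(L² − h²) = 31.060546 + 103.325087 = 134.385633

134.3856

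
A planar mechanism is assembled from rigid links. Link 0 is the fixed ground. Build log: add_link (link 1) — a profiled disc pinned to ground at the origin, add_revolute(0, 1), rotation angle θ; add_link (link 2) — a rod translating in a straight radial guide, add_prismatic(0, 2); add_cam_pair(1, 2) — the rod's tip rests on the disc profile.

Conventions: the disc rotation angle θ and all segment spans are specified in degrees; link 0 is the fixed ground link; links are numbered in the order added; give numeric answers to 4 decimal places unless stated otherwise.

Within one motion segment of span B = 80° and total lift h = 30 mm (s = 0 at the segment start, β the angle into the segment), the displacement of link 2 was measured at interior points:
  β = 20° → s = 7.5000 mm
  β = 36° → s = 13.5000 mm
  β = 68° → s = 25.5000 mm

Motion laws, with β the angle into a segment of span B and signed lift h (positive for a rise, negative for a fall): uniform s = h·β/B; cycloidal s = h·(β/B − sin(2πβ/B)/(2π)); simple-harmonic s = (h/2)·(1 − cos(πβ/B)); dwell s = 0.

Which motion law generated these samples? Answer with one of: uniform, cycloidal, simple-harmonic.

candidates at β/B = r: uniform s = h·r (linear in β); cycloidal s = h·(r − sin(2πr)/(2π)); simple-harmonic s = (h/2)(1 − cos(πr))
β=20°: printed 7.5000 | uniform 7.5000, cycloidal 2.7254, simple-harmonic 4.3934
β=36°: printed 13.5000 | uniform 13.5000, cycloidal 12.0246, simple-harmonic 12.6535
β=68°: printed 25.5000 | uniform 25.5000, cycloidal 29.3628, simple-harmonic 28.3651
only one law matches every sample → uniform

uniform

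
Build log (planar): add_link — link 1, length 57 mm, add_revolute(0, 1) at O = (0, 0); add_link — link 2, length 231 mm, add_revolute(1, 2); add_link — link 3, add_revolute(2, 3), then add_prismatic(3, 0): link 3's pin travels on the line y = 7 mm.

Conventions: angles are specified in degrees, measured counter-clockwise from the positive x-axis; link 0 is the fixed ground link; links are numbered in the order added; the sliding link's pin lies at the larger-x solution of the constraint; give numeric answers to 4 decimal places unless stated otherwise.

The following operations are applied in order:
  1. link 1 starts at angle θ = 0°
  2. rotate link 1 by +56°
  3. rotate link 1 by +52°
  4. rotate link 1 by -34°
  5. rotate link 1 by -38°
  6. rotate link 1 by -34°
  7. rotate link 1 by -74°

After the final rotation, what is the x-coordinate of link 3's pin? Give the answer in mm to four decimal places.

geometry: r = 57 mm, L = 231 mm, e = 7 mm; θ starts at 0°
rotate link 1 by +56°: θ ← 0° +56° = 56°
rotate link 1 by +52°: θ ← 56° +52° = 108°
rotate link 1 by -34°: θ ← 108° -34° = 74°
rotate link 1 by -38°: θ ← 74° -38° = 36°
rotate link 1 by -34°: θ ← 36° -34° = 2°
rotate link 1 by -74°: θ ← 2° -74° = -72°
crank pin P = (r cos θ, r sin θ) = (17.613969, -54.210221)
h = r sin θ − e = -54.210221 − 7 = -61.210221
x = r cos θ + √(L² − h²) = 17.613969 + 222.742696 = 240.356665

240.3567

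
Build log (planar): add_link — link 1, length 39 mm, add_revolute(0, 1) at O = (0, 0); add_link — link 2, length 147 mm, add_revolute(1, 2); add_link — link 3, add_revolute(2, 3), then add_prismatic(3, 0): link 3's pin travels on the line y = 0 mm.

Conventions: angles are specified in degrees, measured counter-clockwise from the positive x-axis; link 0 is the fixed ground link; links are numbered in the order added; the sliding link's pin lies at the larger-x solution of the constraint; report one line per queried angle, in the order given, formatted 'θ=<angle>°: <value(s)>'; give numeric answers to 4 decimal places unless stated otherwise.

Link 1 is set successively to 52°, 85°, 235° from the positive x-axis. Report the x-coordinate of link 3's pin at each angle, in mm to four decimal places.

geometry: r = 39 mm, L = 147 mm, e = 0 mm
θ=52°: crank pin P = (r cos θ, r sin θ) = (24.010798, 30.732419)
θ=52°: h = r sin θ − e = 30.732419 − 0 = 30.732419
θ=52°: x = r cos θ + √(L² − h²) = 24.010798 + 143.751586 = 167.762383
θ=85°: crank pin P = (r cos θ, r sin θ) = (3.399074, 38.851593)
θ=85°: h = r sin θ − e = 38.851593 − 0 = 38.851593
θ=85°: x = r cos θ + √(L² − h²) = 3.399074 + 141.772895 = 145.171969
θ=235°: crank pin P = (r cos θ, r sin θ) = (-22.369481, -31.946930)
θ=235°: h = r sin θ − e = -31.946930 − 0 = -31.946930
θ=235°: x = r cos θ + √(L² − h²) = -22.369481 + 143.486563 = 121.117082

θ=52°: 167.7624
θ=85°: 145.1720
θ=235°: 121.1171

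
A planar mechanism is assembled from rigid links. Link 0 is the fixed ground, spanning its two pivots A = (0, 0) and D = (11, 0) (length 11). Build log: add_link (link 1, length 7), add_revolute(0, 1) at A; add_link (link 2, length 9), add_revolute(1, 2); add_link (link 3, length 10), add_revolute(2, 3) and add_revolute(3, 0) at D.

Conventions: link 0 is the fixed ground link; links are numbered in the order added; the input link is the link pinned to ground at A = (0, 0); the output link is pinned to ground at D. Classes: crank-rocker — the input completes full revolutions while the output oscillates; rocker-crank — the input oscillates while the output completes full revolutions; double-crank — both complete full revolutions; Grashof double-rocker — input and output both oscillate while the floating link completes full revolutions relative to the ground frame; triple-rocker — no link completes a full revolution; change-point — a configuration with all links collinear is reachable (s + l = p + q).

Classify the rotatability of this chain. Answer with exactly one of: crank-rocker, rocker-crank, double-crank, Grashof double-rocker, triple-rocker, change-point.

lengths: ground=11, input=7, coupler=9, output=10
sorted: s=7 (shortest), l=11 (longest), p+q=19
s + l = 18 vs p + q = 19
s + l < p + q (Grashof) with shortest = input link → crank-rocker

crank-rocker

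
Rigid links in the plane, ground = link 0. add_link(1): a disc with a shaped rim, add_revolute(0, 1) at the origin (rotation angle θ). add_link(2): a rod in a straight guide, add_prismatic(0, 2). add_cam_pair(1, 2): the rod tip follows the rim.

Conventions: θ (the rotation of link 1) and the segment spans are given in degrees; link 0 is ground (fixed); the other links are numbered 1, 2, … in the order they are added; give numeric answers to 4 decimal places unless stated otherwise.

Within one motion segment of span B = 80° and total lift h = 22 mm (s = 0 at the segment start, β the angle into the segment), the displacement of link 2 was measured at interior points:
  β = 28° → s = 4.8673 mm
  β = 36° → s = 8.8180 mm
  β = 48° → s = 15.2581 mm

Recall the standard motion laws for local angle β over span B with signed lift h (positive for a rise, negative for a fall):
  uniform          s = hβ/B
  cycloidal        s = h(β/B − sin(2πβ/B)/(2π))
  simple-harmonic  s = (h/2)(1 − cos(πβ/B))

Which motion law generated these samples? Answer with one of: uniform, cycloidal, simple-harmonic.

candidates at β/B = r: uniform s = h·r (linear in β); cycloidal s = h·(r − sin(2πr)/(2π)); simple-harmonic s = (h/2)(1 − cos(πr))
β=28°: printed 4.8673 | uniform 7.7000, cycloidal 4.8673, simple-harmonic 6.0061
β=36°: printed 8.8180 | uniform 9.9000, cycloidal 8.8180, simple-harmonic 9.2792
β=48°: printed 15.2581 | uniform 13.2000, cycloidal 15.2581, simple-harmonic 14.3992
only one law matches every sample → cycloidal

cycloidal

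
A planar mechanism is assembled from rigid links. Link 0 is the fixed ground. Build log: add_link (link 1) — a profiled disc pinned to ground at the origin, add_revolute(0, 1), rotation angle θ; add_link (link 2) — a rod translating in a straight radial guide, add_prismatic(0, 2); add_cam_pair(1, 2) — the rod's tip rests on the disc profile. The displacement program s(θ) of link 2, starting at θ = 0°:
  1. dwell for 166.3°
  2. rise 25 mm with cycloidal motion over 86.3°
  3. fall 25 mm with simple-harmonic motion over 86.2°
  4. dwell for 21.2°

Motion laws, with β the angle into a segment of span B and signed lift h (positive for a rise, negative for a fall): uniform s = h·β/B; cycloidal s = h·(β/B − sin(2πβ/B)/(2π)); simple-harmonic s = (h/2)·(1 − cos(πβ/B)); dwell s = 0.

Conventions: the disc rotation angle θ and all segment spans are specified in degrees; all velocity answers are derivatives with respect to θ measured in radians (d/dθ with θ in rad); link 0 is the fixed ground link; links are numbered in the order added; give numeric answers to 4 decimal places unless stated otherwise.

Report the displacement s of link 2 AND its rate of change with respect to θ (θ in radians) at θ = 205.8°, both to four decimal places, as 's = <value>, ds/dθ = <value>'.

seg 1 [0°–166.3°] dwell: s stays 0.0000
seg 2 [166.3°–252.6°] cycloidal, h=25: θ=205.8° here. β=39.5, B=86.3. 25·(0.4577 − sin(2π·0.4577)/(2π)) = 10.3977 → s = 10.3977
velocity in seg [166.3°–252.6°] (cycloidal), θ in radians: β = 39.5° = 0.6894 rad, B = 86.3° = 1.5062 rad; ds/dθ = (h/B)(1 − cos(2πβ/B)) = (25/1.5062)(1 − cos(2π·0.4577)) = 32.613077 mm/rad

s = 10.3977, ds/dθ = 32.6131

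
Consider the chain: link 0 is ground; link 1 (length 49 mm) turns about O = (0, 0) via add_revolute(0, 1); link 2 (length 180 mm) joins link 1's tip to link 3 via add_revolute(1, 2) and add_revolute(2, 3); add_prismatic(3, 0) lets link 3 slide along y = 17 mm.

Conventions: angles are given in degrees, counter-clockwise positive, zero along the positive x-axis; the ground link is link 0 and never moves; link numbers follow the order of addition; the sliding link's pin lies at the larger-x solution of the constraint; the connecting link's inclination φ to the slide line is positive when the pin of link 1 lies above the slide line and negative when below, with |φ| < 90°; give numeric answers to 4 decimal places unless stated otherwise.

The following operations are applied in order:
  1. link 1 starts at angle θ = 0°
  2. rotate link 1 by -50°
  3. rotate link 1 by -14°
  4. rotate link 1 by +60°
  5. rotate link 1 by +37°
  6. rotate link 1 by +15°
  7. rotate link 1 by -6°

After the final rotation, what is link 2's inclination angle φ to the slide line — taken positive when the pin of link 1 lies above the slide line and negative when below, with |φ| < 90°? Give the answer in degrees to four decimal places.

geometry: r = 49 mm, L = 180 mm, e = 17 mm; θ starts at 0°
rotate link 1 by -50°: θ ← 0° -50° = -50°
rotate link 1 by -14°: θ ← -50° -14° = -64°
rotate link 1 by +60°: θ ← -64° +60° = -4°
rotate link 1 by +37°: θ ← -4° +37° = 33°
rotate link 1 by +15°: θ ← 33° +15° = 48°
rotate link 1 by -6°: θ ← 48° -6° = 42°
h = r sin θ − e = 32.787400 − 17 = 15.787400
sin φ = h / L = 15.787400 / 180 = 0.08770778
φ = arcsin(0.08770778) = 5.031751°

5.0318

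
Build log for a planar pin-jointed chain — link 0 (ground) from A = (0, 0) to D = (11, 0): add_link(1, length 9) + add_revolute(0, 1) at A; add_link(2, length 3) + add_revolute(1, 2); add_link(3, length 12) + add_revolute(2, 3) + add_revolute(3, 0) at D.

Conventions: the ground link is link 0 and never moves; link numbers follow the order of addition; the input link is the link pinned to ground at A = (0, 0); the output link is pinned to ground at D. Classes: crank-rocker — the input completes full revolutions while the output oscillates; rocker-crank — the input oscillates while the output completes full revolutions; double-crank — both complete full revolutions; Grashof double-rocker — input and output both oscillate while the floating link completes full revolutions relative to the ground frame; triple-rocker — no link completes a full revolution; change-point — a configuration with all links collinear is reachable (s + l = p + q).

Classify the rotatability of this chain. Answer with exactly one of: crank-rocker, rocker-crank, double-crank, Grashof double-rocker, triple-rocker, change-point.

lengths: ground=11, input=9, coupler=3, output=12
sorted: s=3 (shortest), l=12 (longest), p+q=20
s + l = 15 vs p + q = 20
s + l < p + q (Grashof) with shortest = coupler link → Grashof double-rocker

Grashof double-rocker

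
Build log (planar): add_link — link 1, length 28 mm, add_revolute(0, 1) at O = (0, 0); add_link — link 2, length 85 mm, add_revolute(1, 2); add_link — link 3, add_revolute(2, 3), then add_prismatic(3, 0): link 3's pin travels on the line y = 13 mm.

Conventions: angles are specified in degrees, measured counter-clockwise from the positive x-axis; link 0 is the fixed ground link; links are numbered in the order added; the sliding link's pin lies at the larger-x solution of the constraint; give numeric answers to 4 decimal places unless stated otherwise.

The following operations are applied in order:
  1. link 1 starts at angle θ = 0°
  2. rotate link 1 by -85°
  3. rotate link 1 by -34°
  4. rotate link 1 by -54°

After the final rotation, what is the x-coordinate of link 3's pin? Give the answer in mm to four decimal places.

geometry: r = 28 mm, L = 85 mm, e = 13 mm; θ starts at 0°
rotate link 1 by -85°: θ ← 0° -85° = -85°
rotate link 1 by -34°: θ ← -85° -34° = -119°
rotate link 1 by -54°: θ ← -119° -54° = -173°
crank pin P = (r cos θ, r sin θ) = (-27.791292, -3.412342)
h = r sin θ − e = -3.412342 − 13 = -16.412342
x = r cos θ + √(L² − h²) = -27.791292 + 83.400450 = 55.609158

55.6092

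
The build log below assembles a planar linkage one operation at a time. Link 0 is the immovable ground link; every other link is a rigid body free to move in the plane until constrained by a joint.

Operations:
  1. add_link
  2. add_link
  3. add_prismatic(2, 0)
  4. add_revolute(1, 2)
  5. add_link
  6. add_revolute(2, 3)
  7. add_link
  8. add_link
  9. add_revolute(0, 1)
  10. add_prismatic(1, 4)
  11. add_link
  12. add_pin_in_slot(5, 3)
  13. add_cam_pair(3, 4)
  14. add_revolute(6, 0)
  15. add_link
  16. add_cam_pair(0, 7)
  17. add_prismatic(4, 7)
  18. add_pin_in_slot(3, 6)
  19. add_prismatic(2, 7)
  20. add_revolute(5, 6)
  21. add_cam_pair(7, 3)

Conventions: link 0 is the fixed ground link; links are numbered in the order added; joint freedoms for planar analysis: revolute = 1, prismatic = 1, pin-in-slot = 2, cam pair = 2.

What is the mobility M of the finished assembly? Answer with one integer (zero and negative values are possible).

L=1 J1=0 J2=0
add link → L=2 J1=0 J2=0
add link → L=3 J1=0 J2=0
P@2,0 dof=1 J1 → L=3 J1=1 J2=0
R@1,2 dof=1 J1 → L=3 J1=2 J2=0
add link → L=4 J1=2 J2=0
R@2,3 dof=1 J1 → L=4 J1=3 J2=0
add link → L=5 J1=3 J2=0
add link → L=6 J1=3 J2=0
R@0,1 dof=1 J1 → L=6 J1=4 J2=0
P@1,4 dof=1 J1 → L=6 J1=5 J2=0
add link → L=7 J1=5 J2=0
PS@5,3 dof=2 J2 → L=7 J1=5 J2=1
C@3,4 dof=2 J2 → L=7 J1=5 J2=2
R@6,0 dof=1 J1 → L=7 J1=6 J2=2
add link → L=8 J1=6 J2=2
C@0,7 dof=2 J2 → L=8 J1=6 J2=3
P@4,7 dof=1 J1 → L=8 J1=7 J2=3
PS@3,6 dof=2 J2 → L=8 J1=7 J2=4
P@2,7 dof=1 J1 → L=8 J1=8 J2=4
R@5,6 dof=1 J1 → L=8 J1=9 J2=4
C@7,3 dof=2 J2 → L=8 J1=9 J2=5
M=3(L−1)−2J1−J2=3·7−2·9−5=-2

M = -2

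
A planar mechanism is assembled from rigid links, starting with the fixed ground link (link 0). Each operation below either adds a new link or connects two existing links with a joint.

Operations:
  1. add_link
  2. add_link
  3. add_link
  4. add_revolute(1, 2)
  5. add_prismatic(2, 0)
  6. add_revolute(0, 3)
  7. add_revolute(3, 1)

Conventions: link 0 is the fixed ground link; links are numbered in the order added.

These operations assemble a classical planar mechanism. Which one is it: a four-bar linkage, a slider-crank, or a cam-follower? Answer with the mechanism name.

links: 4 (incl. ground); joints: 3 revolute, 1 prismatic, 0 higher (cam) pair, forming one closed loop
4 links, 3 revolutes + 1 prismatic in one loop → slider-crank

slider-crank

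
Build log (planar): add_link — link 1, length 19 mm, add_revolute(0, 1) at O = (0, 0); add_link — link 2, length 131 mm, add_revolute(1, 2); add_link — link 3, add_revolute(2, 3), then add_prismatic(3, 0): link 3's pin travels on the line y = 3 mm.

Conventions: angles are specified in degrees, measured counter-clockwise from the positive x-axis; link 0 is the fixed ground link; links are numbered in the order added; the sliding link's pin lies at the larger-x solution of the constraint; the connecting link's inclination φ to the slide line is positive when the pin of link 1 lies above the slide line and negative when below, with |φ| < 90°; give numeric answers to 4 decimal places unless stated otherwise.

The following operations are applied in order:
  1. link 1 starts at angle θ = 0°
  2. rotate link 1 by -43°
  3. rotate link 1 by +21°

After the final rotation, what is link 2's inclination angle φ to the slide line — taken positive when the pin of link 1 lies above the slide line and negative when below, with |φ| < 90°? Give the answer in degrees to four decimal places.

geometry: r = 19 mm, L = 131 mm, e = 3 mm; θ starts at 0°
rotate link 1 by -43°: θ ← 0° -43° = -43°
rotate link 1 by +21°: θ ← -43° +21° = -22°
h = r sin θ − e = -7.117525 − 3 = -10.117525
sin φ = h / L = -10.117525 / 131 = -0.07723302
φ = arcsin(-0.07723302) = -4.429537°

-4.4295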